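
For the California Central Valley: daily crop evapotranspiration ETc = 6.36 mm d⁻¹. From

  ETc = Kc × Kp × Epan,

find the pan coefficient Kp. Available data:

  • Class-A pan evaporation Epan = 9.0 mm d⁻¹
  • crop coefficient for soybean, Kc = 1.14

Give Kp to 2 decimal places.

ETc = Kc × Kp × Epan  ⇒  Kp = ETc / (Kc × Epan)
Kp = 6.36 / (1.14 × 9.0) = 6.36 / 10.260 = 0.6199

0.62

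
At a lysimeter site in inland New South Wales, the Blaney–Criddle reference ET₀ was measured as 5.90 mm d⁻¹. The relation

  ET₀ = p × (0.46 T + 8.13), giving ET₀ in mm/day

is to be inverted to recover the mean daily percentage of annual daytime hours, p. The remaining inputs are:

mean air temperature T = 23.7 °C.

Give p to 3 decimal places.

p = ET₀ / (0.46 T + 8.13) = 5.90 / (0.46 × 23.7 + 8.13) = 5.90 / 19.032 = 0.3100

0.310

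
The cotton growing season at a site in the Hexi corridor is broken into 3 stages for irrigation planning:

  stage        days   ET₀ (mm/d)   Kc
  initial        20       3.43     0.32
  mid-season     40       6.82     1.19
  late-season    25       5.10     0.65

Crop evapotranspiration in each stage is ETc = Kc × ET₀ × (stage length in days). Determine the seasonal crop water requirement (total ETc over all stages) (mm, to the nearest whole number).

429 mm

initial: 0.32 × 3.43 × 20 = 21.95 mm
mid-season: 1.19 × 6.82 × 40 = 324.63 mm
late-season: 0.65 × 5.10 × 25 = 82.88 mm
Seasonal total = 429.46 mm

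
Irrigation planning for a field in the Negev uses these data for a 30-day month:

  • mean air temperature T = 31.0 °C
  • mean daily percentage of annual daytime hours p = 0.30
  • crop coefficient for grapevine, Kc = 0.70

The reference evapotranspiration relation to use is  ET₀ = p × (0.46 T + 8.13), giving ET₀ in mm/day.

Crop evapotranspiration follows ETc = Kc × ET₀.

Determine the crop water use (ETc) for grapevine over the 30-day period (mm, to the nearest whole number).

ET₀ = 0.30 × (0.46 × 31.0 + 8.13) = 0.30 × 22.390 = 6.7170 mm/d
ETc = Kc × ET₀ = 0.70 × 6.7170 = 4.7019 mm/d
Over 30 days: 4.7019 × 30 = 141.057 mm

141 mm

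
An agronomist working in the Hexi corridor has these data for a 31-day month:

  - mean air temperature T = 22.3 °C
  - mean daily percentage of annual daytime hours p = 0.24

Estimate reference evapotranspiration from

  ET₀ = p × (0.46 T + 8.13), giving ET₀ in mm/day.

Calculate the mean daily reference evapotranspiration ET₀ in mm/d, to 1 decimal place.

4.4 mm/d

ET₀ = 0.24 × (0.46 × 22.3 + 8.13) = 0.24 × 18.388 = 4.4131 mm/d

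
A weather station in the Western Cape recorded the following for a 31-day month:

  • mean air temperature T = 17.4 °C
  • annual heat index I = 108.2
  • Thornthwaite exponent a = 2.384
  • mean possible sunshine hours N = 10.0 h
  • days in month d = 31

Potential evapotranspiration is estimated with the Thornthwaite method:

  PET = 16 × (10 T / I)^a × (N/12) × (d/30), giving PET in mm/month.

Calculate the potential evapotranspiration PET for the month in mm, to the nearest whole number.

43 mm

10T/I = 10 × 17.4 / 108.2 = 1.6081
(10T/I)^a = 1.6081^2.384 = 3.1035
Uncorrected PET = 16 × 3.1035 = 49.656 mm
Correction = (N/12)(d/30) = (10.0/12)(31/30) = 0.8611
PET = 49.656 × 0.8611 = 42.759 mm/month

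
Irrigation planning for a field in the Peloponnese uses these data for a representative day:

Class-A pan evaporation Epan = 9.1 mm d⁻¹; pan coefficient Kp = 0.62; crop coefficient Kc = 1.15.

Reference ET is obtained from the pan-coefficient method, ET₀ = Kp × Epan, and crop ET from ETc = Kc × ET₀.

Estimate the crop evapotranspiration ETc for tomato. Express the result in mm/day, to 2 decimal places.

ET₀ = 0.62 × 9.1 = 5.6420 mm/d
ETc = Kc × ET₀ = 1.15 × 5.6420 = 6.4883 mm/d

6.49 mm/day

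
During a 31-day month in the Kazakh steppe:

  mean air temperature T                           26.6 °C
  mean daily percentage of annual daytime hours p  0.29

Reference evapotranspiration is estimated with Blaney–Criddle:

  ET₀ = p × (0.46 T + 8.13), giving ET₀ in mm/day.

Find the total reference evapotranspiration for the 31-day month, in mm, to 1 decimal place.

183.1 mm

ET₀ = 0.29 × (0.46 × 26.6 + 8.13) = 0.29 × 20.366 = 5.9061 mm/d
Monthly total = 5.9061 × 31 = 183.089 mm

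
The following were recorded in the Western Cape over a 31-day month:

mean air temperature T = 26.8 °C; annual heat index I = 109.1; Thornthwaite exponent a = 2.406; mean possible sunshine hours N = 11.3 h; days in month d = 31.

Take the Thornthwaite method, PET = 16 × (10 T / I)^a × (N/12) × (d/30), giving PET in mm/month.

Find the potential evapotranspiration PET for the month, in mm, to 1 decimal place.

135.3 mm

10T/I = 10 × 26.8 / 109.1 = 2.4565
(10T/I)^a = 2.4565^2.406 = 8.6916
Uncorrected PET = 16 × 8.6916 = 139.066 mm
Correction = (N/12)(d/30) = (11.3/12)(31/30) = 0.9731
PET = 139.066 × 0.9731 = 135.325 mm/month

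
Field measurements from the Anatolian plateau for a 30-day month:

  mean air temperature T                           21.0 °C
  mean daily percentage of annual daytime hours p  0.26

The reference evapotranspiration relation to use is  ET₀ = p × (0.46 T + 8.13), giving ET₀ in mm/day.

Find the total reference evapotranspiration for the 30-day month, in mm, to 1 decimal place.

ET₀ = 0.26 × (0.46 × 21.0 + 8.13) = 0.26 × 17.790 = 4.6254 mm/d
Monthly total = 4.6254 × 30 = 138.762 mm

138.8 mm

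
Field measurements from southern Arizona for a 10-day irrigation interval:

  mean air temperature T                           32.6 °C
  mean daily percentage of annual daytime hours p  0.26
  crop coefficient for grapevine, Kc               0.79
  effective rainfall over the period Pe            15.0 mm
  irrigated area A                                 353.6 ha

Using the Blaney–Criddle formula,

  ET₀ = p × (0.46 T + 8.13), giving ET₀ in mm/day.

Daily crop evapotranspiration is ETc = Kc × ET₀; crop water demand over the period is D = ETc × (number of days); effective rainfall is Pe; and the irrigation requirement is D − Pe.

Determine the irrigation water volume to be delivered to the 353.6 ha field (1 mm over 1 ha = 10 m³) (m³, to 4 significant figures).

ET₀ = 0.26 × (0.46 × 32.6 + 8.13) = 0.26 × 23.126 = 6.0128 mm/d
ETc = Kc × ET₀ = 0.79 × 6.0128 = 4.7501 mm/d
Crop demand D = ETc × 10 d = 4.7501 × 10 = 47.501 mm
D − Pe = 47.501 − 15.0 = 32.501 mm
Volume = 32.501 mm × 353.6 ha × 10 = 114923.5 m³

114900 m³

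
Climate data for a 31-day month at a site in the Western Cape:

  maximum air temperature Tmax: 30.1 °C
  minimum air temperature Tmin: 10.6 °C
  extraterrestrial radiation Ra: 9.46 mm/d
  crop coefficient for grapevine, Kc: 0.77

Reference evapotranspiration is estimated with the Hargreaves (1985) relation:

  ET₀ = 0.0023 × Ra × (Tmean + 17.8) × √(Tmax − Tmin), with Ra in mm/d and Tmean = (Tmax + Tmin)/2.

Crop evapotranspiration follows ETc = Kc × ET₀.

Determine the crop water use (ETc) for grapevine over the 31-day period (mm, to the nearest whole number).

Tmean = (30.1 + 10.6)/2 = 20.35 °C
ET₀ = 0.0023 × 9.46 × (20.35 + 17.8) × √19.5 = 0.0023 × 9.46 × 38.15 × 4.4159 = 3.6655 mm/d
ETc = Kc × ET₀ = 0.77 × 3.6655 = 2.8224 mm/d
Over 31 days: 2.8224 × 31 = 87.494 mm

87 mm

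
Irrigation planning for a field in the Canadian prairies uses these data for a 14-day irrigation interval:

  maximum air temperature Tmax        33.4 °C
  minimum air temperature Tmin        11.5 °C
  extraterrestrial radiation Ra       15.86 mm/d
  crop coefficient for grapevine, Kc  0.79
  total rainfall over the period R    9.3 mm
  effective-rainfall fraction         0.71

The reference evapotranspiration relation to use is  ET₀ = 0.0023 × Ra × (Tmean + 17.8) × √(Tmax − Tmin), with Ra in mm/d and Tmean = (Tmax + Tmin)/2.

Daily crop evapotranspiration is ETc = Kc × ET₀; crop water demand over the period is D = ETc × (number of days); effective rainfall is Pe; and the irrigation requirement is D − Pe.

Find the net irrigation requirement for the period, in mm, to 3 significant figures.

69.4 mm

Tmean = (33.4 + 11.5)/2 = 22.45 °C
ET₀ = 0.0023 × 15.86 × (22.45 + 17.8) × √21.9 = 0.0023 × 15.86 × 40.25 × 4.6797 = 6.8709 mm/d
ETc = Kc × ET₀ = 0.79 × 6.8709 = 5.4280 mm/d
Crop demand D = ETc × 14 d = 5.4280 × 14 = 75.992 mm
Pe = 0.71 × 9.3 = 6.603 mm
D − Pe = 75.992 − 6.603 = 69.389 mm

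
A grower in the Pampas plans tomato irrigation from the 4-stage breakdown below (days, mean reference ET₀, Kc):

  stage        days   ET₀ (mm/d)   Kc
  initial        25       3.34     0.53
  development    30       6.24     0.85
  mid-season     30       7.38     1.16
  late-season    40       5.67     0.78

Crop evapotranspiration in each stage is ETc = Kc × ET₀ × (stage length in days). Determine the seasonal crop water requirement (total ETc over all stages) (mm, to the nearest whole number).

initial: 0.53 × 3.34 × 25 = 44.26 mm
development: 0.85 × 6.24 × 30 = 159.12 mm
mid-season: 1.16 × 7.38 × 30 = 256.82 mm
late-season: 0.78 × 5.67 × 40 = 176.90 mm
Seasonal total = 637.10 mm

637 mm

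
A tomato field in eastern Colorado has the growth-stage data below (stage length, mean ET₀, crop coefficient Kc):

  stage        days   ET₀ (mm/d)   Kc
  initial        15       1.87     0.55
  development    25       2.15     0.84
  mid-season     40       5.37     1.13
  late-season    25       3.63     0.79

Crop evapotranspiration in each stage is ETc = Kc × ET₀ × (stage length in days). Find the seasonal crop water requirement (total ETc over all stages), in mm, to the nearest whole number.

initial: 0.55 × 1.87 × 15 = 15.43 mm
development: 0.84 × 2.15 × 25 = 45.15 mm
mid-season: 1.13 × 5.37 × 40 = 242.72 mm
late-season: 0.79 × 3.63 × 25 = 71.69 mm
Seasonal total = 374.99 mm

375 mm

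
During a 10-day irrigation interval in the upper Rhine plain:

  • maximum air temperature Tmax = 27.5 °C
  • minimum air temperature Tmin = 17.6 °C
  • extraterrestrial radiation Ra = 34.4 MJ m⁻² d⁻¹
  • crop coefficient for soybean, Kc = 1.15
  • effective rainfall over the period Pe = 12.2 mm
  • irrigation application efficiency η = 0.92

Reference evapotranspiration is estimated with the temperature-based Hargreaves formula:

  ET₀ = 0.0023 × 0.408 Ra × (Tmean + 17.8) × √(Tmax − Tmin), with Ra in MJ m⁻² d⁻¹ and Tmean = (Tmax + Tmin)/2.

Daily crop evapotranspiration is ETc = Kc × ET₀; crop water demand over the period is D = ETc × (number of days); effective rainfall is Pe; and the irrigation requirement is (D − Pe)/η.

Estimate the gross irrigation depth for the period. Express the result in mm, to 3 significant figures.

38.0 mm

Tmean = (27.5 + 17.6)/2 = 22.55 °C
0.408 Ra = 0.408 × 34.4 = 14.0352 mm/d equivalent
ET₀ = 0.0023 × 14.0352 × (22.55 + 17.8) × √9.9 = 0.0023 × 14.0352 × 40.35 × 3.1464 = 4.0983 mm/d
ETc = Kc × ET₀ = 1.15 × 4.0983 = 4.7130 mm/d
Crop demand D = ETc × 10 d = 4.7130 × 10 = 47.130 mm
D − Pe = 47.130 − 12.2 = 34.930 mm
Gross irrigation = 34.930 / 0.92 = 37.967 mm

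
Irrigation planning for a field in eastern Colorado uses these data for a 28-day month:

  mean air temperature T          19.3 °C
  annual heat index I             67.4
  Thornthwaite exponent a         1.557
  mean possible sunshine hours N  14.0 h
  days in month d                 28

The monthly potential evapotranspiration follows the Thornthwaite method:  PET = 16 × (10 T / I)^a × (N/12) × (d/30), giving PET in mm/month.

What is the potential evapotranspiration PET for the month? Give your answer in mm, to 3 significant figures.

89.6 mm

10T/I = 10 × 19.3 / 67.4 = 2.8635
(10T/I)^a = 2.8635^1.557 = 5.1450
Uncorrected PET = 16 × 5.1450 = 82.320 mm
Correction = (N/12)(d/30) = (14.0/12)(28/30) = 1.0889
PET = 82.320 × 1.0889 = 89.638 mm/month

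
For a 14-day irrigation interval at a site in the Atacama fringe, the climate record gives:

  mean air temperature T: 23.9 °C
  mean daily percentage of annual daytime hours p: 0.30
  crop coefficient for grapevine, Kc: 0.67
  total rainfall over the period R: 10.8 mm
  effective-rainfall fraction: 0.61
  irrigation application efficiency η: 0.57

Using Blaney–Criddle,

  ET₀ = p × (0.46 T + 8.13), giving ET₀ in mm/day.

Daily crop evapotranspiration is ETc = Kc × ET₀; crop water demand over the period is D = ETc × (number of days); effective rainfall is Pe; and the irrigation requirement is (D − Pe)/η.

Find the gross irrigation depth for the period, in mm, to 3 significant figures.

ET₀ = 0.30 × (0.46 × 23.9 + 8.13) = 0.30 × 19.124 = 5.7372 mm/d
ETc = Kc × ET₀ = 0.67 × 5.7372 = 3.8439 mm/d
Crop demand D = ETc × 14 d = 3.8439 × 14 = 53.815 mm
Pe = 0.61 × 10.8 = 6.588 mm
D − Pe = 53.815 − 6.588 = 47.227 mm
Gross irrigation = 47.227 / 0.57 = 82.854 mm

82.9 mm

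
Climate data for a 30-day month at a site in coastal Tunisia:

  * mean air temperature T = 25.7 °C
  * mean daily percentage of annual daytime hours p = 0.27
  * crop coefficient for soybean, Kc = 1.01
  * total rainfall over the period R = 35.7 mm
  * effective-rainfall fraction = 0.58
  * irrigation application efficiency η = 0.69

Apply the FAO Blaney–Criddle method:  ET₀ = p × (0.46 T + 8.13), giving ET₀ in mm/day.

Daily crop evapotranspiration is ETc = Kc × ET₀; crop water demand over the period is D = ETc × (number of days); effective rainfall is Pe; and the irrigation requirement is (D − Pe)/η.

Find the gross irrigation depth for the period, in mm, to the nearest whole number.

ET₀ = 0.27 × (0.46 × 25.7 + 8.13) = 0.27 × 19.952 = 5.3870 mm/d
ETc = Kc × ET₀ = 1.01 × 5.3870 = 5.4409 mm/d
Crop demand D = ETc × 30 d = 5.4409 × 30 = 163.227 mm
Pe = 0.58 × 35.7 = 20.706 mm
D − Pe = 163.227 − 20.706 = 142.521 mm
Gross irrigation = 142.521 / 0.69 = 206.552 mm

207 mm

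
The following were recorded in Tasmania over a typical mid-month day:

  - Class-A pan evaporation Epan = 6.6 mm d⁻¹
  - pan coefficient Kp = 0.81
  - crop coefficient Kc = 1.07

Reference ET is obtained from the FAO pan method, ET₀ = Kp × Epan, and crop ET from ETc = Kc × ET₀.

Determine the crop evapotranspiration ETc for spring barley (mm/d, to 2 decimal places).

ET₀ = 0.81 × 6.6 = 5.3460 mm/d
ETc = Kc × ET₀ = 1.07 × 5.3460 = 5.7202 mm/d

5.72 mm/d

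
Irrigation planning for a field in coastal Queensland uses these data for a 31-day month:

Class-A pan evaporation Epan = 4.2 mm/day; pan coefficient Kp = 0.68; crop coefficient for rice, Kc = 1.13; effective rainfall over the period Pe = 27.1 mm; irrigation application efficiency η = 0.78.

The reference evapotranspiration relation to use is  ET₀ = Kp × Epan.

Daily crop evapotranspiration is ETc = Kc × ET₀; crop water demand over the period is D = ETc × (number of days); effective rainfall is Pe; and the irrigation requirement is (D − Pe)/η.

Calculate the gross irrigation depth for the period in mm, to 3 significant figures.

ET₀ = 0.68 × 4.2 = 2.8560 mm/d
ETc = Kc × ET₀ = 1.13 × 2.8560 = 3.2273 mm/d
Crop demand D = ETc × 31 d = 3.2273 × 31 = 100.046 mm
D − Pe = 100.046 − 27.1 = 72.946 mm
Gross irrigation = 72.946 / 0.78 = 93.521 mm

93.5 mm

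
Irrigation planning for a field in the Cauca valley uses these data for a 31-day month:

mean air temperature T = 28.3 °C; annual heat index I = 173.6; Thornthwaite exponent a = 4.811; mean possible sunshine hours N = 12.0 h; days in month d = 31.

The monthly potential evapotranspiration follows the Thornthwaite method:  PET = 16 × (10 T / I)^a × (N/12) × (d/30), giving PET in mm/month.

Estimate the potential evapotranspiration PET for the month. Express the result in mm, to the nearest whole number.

10T/I = 10 × 28.3 / 173.6 = 1.6302
(10T/I)^a = 1.6302^4.811 = 10.4976
Uncorrected PET = 16 × 10.4976 = 167.962 mm
Correction = (N/12)(d/30) = (12.0/12)(31/30) = 1.0333
PET = 167.962 × 1.0333 = 173.555 mm/month

174 mm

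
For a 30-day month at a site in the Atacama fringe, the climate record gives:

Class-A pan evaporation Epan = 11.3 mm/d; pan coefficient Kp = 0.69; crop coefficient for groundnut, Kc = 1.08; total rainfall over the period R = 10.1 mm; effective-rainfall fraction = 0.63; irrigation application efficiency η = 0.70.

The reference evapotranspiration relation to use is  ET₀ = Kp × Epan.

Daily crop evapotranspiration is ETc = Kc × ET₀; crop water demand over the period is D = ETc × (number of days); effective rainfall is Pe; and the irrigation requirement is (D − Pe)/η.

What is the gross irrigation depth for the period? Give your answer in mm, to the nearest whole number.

352 mm

ET₀ = 0.69 × 11.3 = 7.7970 mm/d
ETc = Kc × ET₀ = 1.08 × 7.7970 = 8.4208 mm/d
Crop demand D = ETc × 30 d = 8.4208 × 30 = 252.624 mm
Pe = 0.63 × 10.1 = 6.363 mm
D − Pe = 252.624 − 6.363 = 246.261 mm
Gross irrigation = 246.261 / 0.70 = 351.801 mm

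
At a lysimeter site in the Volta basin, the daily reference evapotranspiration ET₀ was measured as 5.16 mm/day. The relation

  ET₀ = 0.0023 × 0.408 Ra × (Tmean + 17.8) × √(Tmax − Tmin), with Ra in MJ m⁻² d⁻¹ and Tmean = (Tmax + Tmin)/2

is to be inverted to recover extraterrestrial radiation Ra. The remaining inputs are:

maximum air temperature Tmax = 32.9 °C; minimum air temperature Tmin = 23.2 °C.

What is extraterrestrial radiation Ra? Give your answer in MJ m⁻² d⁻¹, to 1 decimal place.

38.5 MJ m⁻² d⁻¹

Tmean = (32.9+23.2)/2 = 28.05 °C; ΔT = 9.7
Ra = ET₀ / [0.0023 × 0.408 × (Tmean+17.8) × √ΔT]
   = 5.16 / (0.0023 × 0.408 × 45.85 × 3.1145) = 38.506 MJ m⁻² d⁻¹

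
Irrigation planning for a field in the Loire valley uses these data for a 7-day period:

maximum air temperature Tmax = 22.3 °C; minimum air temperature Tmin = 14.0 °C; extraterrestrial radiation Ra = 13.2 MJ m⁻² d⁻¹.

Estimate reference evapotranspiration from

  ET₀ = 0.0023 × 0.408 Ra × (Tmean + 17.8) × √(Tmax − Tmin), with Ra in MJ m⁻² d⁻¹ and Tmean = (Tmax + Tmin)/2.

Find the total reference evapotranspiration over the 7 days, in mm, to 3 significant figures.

8.98 mm

Tmean = (22.3 + 14.0)/2 = 18.15 °C
0.408 Ra = 0.408 × 13.2 = 5.3856 mm/d equivalent
ET₀ = 0.0023 × 5.3856 × (18.15 + 17.8) × √8.3 = 0.0023 × 5.3856 × 35.95 × 2.8810 = 1.2829 mm/d
Over 7 days: 1.2829 × 7 = 8.980 mm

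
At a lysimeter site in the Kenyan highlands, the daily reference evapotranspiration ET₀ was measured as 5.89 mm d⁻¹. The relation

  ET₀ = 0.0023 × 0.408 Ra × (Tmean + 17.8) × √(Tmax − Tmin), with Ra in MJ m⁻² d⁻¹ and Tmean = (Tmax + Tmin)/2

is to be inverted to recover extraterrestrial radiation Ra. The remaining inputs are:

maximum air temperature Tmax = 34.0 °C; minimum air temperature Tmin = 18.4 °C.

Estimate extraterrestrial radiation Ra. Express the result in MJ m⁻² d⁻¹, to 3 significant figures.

Tmean = (34.0+18.4)/2 = 26.20 °C; ΔT = 15.6
Ra = ET₀ / [0.0023 × 0.408 × (Tmean+17.8) × √ΔT]
   = 5.89 / (0.0023 × 0.408 × 44.00 × 3.9497) = 36.117 MJ m⁻² d⁻¹

36.1 MJ m⁻² d⁻¹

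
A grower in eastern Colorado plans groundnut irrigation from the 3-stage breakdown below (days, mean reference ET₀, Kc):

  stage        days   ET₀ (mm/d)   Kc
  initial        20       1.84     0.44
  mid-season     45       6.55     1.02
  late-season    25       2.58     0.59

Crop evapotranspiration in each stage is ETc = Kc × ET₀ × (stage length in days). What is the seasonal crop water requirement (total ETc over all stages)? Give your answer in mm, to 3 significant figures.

initial: 0.44 × 1.84 × 20 = 16.19 mm
mid-season: 1.02 × 6.55 × 45 = 300.65 mm
late-season: 0.59 × 2.58 × 25 = 38.06 mm
Seasonal total = 354.90 mm

355 mm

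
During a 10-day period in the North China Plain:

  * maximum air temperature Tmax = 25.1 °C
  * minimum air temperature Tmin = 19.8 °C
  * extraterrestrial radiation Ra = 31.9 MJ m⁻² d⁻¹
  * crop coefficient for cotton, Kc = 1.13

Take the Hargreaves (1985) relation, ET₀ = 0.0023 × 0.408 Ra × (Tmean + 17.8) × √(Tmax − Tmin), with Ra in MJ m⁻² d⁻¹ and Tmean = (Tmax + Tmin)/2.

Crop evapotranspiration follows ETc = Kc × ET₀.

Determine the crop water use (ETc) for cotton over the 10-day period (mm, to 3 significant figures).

31.3 mm

Tmean = (25.1 + 19.8)/2 = 22.45 °C
0.408 Ra = 0.408 × 31.9 = 13.0152 mm/d equivalent
ET₀ = 0.0023 × 13.0152 × (22.45 + 17.8) × √5.3 = 0.0023 × 13.0152 × 40.25 × 2.3022 = 2.7739 mm/d
ETc = Kc × ET₀ = 1.13 × 2.7739 = 3.1345 mm/d
Over 10 days: 3.1345 × 10 = 31.345 mm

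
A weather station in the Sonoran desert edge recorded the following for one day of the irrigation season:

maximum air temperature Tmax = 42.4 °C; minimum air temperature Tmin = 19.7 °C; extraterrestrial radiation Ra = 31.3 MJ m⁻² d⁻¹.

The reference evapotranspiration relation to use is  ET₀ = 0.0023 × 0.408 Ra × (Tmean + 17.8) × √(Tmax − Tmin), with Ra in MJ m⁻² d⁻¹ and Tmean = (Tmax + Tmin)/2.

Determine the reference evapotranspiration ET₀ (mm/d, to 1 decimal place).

6.8 mm/d

Tmean = (42.4 + 19.7)/2 = 31.05 °C
0.408 Ra = 0.408 × 31.3 = 12.7704 mm/d equivalent
ET₀ = 0.0023 × 12.7704 × (31.05 + 17.8) × √22.7 = 0.0023 × 12.7704 × 48.85 × 4.7645 = 6.8362 mm/d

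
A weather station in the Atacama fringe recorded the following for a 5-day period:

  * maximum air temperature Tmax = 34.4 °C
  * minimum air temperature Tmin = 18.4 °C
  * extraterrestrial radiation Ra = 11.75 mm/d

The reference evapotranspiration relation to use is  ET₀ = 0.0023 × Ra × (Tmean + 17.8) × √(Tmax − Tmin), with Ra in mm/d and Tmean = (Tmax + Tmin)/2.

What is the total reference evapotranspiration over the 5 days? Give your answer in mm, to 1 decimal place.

23.9 mm

Tmean = (34.4 + 18.4)/2 = 26.40 °C
ET₀ = 0.0023 × 11.75 × (26.40 + 17.8) × √16.0 = 0.0023 × 11.75 × 44.20 × 4.0000 = 4.7780 mm/d
Over 5 days: 4.7780 × 5 = 23.890 mm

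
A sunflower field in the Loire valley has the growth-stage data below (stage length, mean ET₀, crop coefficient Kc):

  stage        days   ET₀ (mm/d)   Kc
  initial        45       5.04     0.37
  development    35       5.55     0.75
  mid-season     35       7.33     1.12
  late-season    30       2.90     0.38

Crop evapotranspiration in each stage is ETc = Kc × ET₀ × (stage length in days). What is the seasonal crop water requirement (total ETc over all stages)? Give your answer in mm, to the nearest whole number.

550 mm

initial: 0.37 × 5.04 × 45 = 83.92 mm
development: 0.75 × 5.55 × 35 = 145.69 mm
mid-season: 1.12 × 7.33 × 35 = 287.34 mm
late-season: 0.38 × 2.90 × 30 = 33.06 mm
Seasonal total = 550.01 mm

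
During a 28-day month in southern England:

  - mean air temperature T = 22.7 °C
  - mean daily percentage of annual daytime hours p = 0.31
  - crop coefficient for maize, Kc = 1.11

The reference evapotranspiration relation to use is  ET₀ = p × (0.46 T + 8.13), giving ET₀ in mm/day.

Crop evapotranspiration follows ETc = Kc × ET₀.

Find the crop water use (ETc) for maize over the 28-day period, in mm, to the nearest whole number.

179 mm

ET₀ = 0.31 × (0.46 × 22.7 + 8.13) = 0.31 × 18.572 = 5.7573 mm/d
ETc = Kc × ET₀ = 1.11 × 5.7573 = 6.3906 mm/d
Over 28 days: 6.3906 × 28 = 178.937 mm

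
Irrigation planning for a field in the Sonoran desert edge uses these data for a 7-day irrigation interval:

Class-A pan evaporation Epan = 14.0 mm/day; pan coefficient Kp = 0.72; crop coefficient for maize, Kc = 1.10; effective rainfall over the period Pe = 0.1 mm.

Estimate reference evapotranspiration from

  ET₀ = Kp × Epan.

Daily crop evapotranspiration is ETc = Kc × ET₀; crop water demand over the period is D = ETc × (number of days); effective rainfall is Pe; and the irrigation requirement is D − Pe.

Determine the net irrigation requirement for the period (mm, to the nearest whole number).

78 mm

ET₀ = 0.72 × 14.0 = 10.0800 mm/d
ETc = Kc × ET₀ = 1.10 × 10.0800 = 11.0880 mm/d
Crop demand D = ETc × 7 d = 11.0880 × 7 = 77.616 mm
D − Pe = 77.616 − 0.1 = 77.516 mm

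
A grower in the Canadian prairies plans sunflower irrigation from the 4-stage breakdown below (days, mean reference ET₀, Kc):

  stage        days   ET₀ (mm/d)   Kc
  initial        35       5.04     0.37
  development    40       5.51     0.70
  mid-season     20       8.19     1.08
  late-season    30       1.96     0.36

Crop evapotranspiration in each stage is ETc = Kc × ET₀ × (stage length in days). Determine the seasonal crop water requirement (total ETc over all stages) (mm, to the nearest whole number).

418 mm

initial: 0.37 × 5.04 × 35 = 65.27 mm
development: 0.70 × 5.51 × 40 = 154.28 mm
mid-season: 1.08 × 8.19 × 20 = 176.90 mm
late-season: 0.36 × 1.96 × 30 = 21.17 mm
Seasonal total = 417.62 mm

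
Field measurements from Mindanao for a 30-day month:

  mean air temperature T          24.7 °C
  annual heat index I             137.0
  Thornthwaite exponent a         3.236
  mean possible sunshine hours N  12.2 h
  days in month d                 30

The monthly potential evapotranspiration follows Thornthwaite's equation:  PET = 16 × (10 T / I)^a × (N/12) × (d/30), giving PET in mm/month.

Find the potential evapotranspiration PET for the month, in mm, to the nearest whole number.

110 mm

10T/I = 10 × 24.7 / 137.0 = 1.8029
(10T/I)^a = 1.8029^3.236 = 6.7348
Uncorrected PET = 16 × 6.7348 = 107.757 mm
Correction = (N/12)(d/30) = (12.2/12)(30/30) = 1.0167
PET = 107.757 × 1.0167 = 109.557 mm/month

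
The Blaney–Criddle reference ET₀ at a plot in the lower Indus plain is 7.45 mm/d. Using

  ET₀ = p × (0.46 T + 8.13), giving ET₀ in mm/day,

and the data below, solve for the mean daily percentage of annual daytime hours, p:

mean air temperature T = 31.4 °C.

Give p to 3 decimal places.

p = ET₀ / (0.46 T + 8.13) = 7.45 / (0.46 × 31.4 + 8.13) = 7.45 / 22.574 = 0.3300

0.330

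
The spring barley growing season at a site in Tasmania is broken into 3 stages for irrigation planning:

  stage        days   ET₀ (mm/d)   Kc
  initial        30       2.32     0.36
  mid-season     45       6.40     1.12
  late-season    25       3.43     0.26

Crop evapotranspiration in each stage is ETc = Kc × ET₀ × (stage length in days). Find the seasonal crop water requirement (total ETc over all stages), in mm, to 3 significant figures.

initial: 0.36 × 2.32 × 30 = 25.06 mm
mid-season: 1.12 × 6.40 × 45 = 322.56 mm
late-season: 0.26 × 3.43 × 25 = 22.30 mm
Seasonal total = 369.92 mm

370 mm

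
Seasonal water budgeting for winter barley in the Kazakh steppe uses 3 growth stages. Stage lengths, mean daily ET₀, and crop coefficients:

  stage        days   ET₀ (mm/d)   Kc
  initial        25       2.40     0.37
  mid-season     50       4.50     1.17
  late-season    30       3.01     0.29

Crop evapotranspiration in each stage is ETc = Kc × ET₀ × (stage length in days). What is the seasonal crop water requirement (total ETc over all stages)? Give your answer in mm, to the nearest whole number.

312 mm

initial: 0.37 × 2.40 × 25 = 22.20 mm
mid-season: 1.17 × 4.50 × 50 = 263.25 mm
late-season: 0.29 × 3.01 × 30 = 26.19 mm
Seasonal total = 311.64 mm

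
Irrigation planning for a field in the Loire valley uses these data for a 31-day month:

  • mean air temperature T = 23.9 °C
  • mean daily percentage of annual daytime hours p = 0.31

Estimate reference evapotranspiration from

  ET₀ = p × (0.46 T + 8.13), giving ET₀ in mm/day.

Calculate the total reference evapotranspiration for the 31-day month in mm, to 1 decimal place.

183.8 mm

ET₀ = 0.31 × (0.46 × 23.9 + 8.13) = 0.31 × 19.124 = 5.9284 mm/d
Monthly total = 5.9284 × 31 = 183.780 mm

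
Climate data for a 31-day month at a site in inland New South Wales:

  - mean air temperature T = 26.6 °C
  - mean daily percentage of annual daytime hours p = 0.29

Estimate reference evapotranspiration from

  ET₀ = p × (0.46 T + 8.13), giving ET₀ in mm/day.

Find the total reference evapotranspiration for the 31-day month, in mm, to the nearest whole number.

ET₀ = 0.29 × (0.46 × 26.6 + 8.13) = 0.29 × 20.366 = 5.9061 mm/d
Monthly total = 5.9061 × 31 = 183.089 mm

183 mm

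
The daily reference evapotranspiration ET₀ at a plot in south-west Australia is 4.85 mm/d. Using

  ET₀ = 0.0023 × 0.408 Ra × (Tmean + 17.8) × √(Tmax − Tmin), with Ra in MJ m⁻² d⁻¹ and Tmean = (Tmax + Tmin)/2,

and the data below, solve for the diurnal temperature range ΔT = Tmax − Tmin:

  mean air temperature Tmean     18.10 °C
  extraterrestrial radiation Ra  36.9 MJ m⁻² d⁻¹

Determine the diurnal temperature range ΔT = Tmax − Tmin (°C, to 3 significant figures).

√ΔT = ET₀ / [0.0023 × 0.408 × Ra × (Tmean+17.8)] = 4.85 / (0.0023 × 15.0552 × 35.90) = 3.9015
ΔT = 3.9015² = 15.222 °C

15.2 °C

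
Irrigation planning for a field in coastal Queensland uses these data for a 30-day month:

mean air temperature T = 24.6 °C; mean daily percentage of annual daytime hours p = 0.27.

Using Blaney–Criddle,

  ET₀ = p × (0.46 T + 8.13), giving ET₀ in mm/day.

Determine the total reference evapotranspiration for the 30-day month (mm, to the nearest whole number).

158 mm

ET₀ = 0.27 × (0.46 × 24.6 + 8.13) = 0.27 × 19.446 = 5.2504 mm/d
Monthly total = 5.2504 × 30 = 157.512 mm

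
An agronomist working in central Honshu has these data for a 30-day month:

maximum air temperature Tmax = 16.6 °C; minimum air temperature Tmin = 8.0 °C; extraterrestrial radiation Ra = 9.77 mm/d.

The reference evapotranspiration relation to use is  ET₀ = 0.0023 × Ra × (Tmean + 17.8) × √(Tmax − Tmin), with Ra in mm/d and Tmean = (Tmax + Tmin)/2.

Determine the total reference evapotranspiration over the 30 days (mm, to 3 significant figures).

59.5 mm

Tmean = (16.6 + 8.0)/2 = 12.30 °C
ET₀ = 0.0023 × 9.77 × (12.30 + 17.8) × √8.6 = 0.0023 × 9.77 × 30.10 × 2.9326 = 1.9835 mm/d
Over 30 days: 1.9835 × 30 = 59.505 mm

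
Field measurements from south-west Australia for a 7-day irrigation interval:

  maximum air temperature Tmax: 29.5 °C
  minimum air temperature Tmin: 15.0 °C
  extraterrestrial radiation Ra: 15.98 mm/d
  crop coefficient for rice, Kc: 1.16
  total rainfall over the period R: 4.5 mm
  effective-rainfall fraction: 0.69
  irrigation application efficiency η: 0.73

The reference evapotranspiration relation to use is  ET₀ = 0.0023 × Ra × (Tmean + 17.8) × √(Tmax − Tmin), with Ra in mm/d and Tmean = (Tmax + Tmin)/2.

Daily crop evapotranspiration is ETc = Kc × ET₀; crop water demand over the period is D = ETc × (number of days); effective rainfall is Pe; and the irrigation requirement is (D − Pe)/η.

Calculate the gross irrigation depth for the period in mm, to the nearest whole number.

58 mm

Tmean = (29.5 + 15.0)/2 = 22.25 °C
ET₀ = 0.0023 × 15.98 × (22.25 + 17.8) × √14.5 = 0.0023 × 15.98 × 40.05 × 3.8079 = 5.6052 mm/d
ETc = Kc × ET₀ = 1.16 × 5.6052 = 6.5020 mm/d
Crop demand D = ETc × 7 d = 6.5020 × 7 = 45.514 mm
Pe = 0.69 × 4.5 = 3.105 mm
D − Pe = 45.514 − 3.105 = 42.409 mm
Gross irrigation = 42.409 / 0.73 = 58.095 mm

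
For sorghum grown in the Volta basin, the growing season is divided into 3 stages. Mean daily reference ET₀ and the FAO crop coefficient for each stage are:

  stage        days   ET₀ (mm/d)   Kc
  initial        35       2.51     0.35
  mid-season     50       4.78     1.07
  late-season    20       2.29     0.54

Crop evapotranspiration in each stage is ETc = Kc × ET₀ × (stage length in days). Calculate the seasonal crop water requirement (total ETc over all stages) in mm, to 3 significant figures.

initial: 0.35 × 2.51 × 35 = 30.75 mm
mid-season: 1.07 × 4.78 × 50 = 255.73 mm
late-season: 0.54 × 2.29 × 20 = 24.73 mm
Seasonal total = 311.21 mm

311 mm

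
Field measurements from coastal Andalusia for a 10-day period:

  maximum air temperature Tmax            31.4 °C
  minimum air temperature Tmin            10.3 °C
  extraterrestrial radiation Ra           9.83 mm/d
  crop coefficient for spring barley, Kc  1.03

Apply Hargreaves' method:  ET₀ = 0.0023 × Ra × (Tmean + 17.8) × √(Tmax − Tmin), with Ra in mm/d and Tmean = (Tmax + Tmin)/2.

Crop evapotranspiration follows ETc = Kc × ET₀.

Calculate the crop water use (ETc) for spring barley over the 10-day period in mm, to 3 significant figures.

41.3 mm

Tmean = (31.4 + 10.3)/2 = 20.85 °C
ET₀ = 0.0023 × 9.83 × (20.85 + 17.8) × √21.1 = 0.0023 × 9.83 × 38.65 × 4.5935 = 4.0140 mm/d
ETc = Kc × ET₀ = 1.03 × 4.0140 = 4.1344 mm/d
Over 10 days: 4.1344 × 10 = 41.344 mm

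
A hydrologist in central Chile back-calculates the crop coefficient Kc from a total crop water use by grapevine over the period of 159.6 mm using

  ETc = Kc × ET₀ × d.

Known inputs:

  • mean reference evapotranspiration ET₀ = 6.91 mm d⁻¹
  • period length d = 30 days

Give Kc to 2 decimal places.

ETc = Kc × ET₀ × d  ⇒  Kc = ETc / (ET₀ × d)
Kc = 159.6 / (6.91 × 30) = 159.6 / 207.30 = 0.7699

0.77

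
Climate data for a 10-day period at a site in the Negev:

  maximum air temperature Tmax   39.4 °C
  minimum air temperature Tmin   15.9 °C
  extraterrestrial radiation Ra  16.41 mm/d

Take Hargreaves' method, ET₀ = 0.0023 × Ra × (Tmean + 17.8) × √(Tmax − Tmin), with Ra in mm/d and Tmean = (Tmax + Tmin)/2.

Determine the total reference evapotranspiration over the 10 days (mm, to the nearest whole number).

83 mm

Tmean = (39.4 + 15.9)/2 = 27.65 °C
ET₀ = 0.0023 × 16.41 × (27.65 + 17.8) × √23.5 = 0.0023 × 16.41 × 45.45 × 4.8477 = 8.3158 mm/d
Over 10 days: 8.3158 × 10 = 83.158 mm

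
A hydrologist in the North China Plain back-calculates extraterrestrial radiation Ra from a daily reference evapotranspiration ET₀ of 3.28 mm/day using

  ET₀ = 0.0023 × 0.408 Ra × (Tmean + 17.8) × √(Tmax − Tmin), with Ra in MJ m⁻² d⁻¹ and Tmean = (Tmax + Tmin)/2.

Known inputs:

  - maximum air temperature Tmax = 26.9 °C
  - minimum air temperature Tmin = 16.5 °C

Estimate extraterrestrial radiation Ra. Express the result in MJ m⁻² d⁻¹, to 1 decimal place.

27.4 MJ m⁻² d⁻¹

Tmean = (26.9+16.5)/2 = 21.70 °C; ΔT = 10.4
Ra = ET₀ / [0.0023 × 0.408 × (Tmean+17.8) × √ΔT]
   = 3.28 / (0.0023 × 0.408 × 39.50 × 3.2249) = 27.439 MJ m⁻² d⁻¹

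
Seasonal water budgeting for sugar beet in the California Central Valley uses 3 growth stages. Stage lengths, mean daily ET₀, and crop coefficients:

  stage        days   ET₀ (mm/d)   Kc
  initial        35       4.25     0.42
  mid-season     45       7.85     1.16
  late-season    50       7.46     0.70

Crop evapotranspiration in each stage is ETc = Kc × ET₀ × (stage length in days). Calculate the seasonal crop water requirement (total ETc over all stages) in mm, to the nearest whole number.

initial: 0.42 × 4.25 × 35 = 62.48 mm
mid-season: 1.16 × 7.85 × 45 = 409.77 mm
late-season: 0.70 × 7.46 × 50 = 261.10 mm
Seasonal total = 733.35 mm

733 mm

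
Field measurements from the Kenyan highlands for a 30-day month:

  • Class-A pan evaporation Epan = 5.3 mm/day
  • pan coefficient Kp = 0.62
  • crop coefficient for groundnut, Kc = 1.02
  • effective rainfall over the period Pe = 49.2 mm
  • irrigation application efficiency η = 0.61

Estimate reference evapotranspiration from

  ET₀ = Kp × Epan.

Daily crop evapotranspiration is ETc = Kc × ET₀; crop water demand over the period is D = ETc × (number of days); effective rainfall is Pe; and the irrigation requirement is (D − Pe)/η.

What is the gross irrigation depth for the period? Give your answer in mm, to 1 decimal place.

84.2 mm

ET₀ = 0.62 × 5.3 = 3.2860 mm/d
ETc = Kc × ET₀ = 1.02 × 3.2860 = 3.3517 mm/d
Crop demand D = ETc × 30 d = 3.3517 × 30 = 100.551 mm
D − Pe = 100.551 − 49.2 = 51.351 mm
Gross irrigation = 51.351 / 0.61 = 84.182 mm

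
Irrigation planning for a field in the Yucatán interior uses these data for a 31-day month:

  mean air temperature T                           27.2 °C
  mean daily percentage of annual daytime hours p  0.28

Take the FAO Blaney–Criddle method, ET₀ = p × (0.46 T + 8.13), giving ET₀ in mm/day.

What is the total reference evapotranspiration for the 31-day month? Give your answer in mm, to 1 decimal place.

ET₀ = 0.28 × (0.46 × 27.2 + 8.13) = 0.28 × 20.642 = 5.7798 mm/d
Monthly total = 5.7798 × 31 = 179.174 mm

179.2 mm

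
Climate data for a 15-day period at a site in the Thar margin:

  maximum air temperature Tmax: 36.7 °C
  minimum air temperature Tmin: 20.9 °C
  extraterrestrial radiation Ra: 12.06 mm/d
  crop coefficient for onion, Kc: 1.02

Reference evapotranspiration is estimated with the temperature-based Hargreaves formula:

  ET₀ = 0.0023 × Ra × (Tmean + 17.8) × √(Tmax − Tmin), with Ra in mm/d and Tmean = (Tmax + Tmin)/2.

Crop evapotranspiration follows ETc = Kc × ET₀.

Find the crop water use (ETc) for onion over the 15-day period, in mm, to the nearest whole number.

Tmean = (36.7 + 20.9)/2 = 28.80 °C
ET₀ = 0.0023 × 12.06 × (28.80 + 17.8) × √15.8 = 0.0023 × 12.06 × 46.60 × 3.9749 = 5.1379 mm/d
ETc = Kc × ET₀ = 1.02 × 5.1379 = 5.2407 mm/d
Over 15 days: 5.2407 × 15 = 78.611 mm

79 mm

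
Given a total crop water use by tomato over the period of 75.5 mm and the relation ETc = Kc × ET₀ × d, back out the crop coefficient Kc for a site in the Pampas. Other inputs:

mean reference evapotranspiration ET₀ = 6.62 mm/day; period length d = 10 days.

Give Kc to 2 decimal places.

1.14

ETc = Kc × ET₀ × d  ⇒  Kc = ETc / (ET₀ × d)
Kc = 75.5 / (6.62 × 10) = 75.5 / 66.20 = 1.1405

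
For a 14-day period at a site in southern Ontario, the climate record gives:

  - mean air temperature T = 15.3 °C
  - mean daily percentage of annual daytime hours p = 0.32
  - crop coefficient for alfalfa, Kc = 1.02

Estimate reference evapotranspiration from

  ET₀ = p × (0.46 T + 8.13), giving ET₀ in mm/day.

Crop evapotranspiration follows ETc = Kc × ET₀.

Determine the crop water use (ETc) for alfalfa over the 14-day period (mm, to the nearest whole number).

69 mm

ET₀ = 0.32 × (0.46 × 15.3 + 8.13) = 0.32 × 15.168 = 4.8538 mm/d
ETc = Kc × ET₀ = 1.02 × 4.8538 = 4.9509 mm/d
Over 14 days: 4.9509 × 14 = 69.313 mm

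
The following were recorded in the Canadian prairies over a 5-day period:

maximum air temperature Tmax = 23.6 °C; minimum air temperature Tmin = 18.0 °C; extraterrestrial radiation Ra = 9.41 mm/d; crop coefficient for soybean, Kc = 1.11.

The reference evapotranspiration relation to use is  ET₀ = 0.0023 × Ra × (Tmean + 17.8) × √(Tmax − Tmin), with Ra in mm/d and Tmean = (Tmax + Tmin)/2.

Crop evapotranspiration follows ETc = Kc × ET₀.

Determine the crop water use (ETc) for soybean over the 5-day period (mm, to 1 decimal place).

11.0 mm

Tmean = (23.6 + 18.0)/2 = 20.80 °C
ET₀ = 0.0023 × 9.41 × (20.80 + 17.8) × √5.6 = 0.0023 × 9.41 × 38.60 × 2.3664 = 1.9769 mm/d
ETc = Kc × ET₀ = 1.11 × 1.9769 = 2.1944 mm/d
Over 5 days: 2.1944 × 5 = 10.972 mm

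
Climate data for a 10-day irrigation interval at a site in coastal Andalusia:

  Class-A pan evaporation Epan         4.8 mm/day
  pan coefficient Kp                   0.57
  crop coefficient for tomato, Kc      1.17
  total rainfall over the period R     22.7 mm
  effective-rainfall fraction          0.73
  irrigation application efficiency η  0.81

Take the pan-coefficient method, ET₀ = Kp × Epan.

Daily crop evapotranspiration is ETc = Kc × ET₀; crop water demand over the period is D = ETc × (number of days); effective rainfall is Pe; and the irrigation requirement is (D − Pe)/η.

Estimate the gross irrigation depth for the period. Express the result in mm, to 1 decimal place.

ET₀ = 0.57 × 4.8 = 2.7360 mm/d
ETc = Kc × ET₀ = 1.17 × 2.7360 = 3.2011 mm/d
Crop demand D = ETc × 10 d = 3.2011 × 10 = 32.011 mm
Pe = 0.73 × 22.7 = 16.571 mm
D − Pe = 32.011 − 16.571 = 15.440 mm
Gross irrigation = 15.440 / 0.81 = 19.062 mm

19.1 mm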